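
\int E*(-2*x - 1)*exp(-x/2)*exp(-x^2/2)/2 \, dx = exp(-x^2/2 - x/2 + 1) + C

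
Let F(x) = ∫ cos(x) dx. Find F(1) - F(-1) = 2*sin(1)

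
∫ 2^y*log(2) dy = 2^y + C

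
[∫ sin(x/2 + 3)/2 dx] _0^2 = cos(3) - cos(4)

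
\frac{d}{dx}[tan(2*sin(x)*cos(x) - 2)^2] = -4*sin(x)^2*tan(sin(2*x) - 2)^3 - 4*sin(x)^2*tan(sin(2*x) - 2) + 4*cos(x)^2*tan(sin(2*x) - 2)^3 + 4*cos(x)^2*tan(sin(2*x) - 2)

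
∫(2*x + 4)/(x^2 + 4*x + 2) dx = log(2*(x + 2)^2 - 4) + C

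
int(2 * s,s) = s^2 + C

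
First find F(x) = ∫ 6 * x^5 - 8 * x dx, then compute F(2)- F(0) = 48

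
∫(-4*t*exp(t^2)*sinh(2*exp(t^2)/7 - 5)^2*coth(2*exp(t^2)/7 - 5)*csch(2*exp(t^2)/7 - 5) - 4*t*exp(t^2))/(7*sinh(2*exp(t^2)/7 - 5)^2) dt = coth(2*exp(t^2)/7 - 5) + csch(2*exp(t^2)/7 - 5) + C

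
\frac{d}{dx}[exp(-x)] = -exp(-x)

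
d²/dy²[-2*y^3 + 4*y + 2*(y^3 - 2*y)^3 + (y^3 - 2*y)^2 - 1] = 144*y^7 - 504*y^5 + 30*y^4 + 480*y^3 - 48*y^2 - 108*y + 8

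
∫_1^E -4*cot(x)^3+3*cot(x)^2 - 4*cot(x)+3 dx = -2*cot(1)^2 + 3*cot(1) - 3*cot(E) + 2*cot(E)^2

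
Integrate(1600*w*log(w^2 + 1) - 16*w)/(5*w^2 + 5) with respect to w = 8*(50*log(w^2 + 1) - 1)*log(w^2 + 1)/5 + C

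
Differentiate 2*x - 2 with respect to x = 2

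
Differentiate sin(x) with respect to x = cos(x)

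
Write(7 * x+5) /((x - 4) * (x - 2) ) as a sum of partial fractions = -19/(2*(x - 2)) + 33/(2*(x - 4))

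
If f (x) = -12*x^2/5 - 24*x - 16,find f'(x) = -24*x/5 - 24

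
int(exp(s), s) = exp(s) + C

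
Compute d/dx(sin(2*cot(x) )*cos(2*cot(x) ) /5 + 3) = -2*cos(4/tan(x))/(5*sin(x)^2)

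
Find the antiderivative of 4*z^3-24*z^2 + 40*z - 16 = z^4 - 8*z^3 + 20*z^2 - 16*z + C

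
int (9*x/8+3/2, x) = 9*x^2/16 + 3*x/2 + C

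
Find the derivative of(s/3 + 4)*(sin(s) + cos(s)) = -s*sin(s)/3 + s*cos(s)/3 - 11*sin(s)/3 + 13*cos(s)/3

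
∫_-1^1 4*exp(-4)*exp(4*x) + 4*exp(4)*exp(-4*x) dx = -exp(-8) + exp(8)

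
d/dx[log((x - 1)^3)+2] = 3/(x - 1)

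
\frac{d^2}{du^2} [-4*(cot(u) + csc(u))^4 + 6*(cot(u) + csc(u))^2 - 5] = -80 - 80/tan(u)^6 + 292*cos(u)/sin(u)^2 + 64/sin(u)^2 - 184*cos(u)/sin(u)^4 + 536/sin(u)^4 - 320*cos(u)^5/sin(u)^6 - 320*cos(u)/sin(u)^6 - 560/sin(u)^6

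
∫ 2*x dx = x^2 + C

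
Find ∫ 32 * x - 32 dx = 16*x^2 - 32*x + C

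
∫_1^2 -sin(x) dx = -cos(1) + cos(2)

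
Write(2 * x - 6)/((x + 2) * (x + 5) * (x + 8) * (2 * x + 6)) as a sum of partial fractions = 11/(90*(x + 8)) - 4/(9*(x + 5)) + 3/(5*(x + 3)) - 5/(18*(x + 2))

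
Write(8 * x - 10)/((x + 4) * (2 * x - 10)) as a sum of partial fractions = 7/(3*(x + 4)) + 5/(3*(x - 5))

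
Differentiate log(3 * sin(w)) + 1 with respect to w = 1/tan(w)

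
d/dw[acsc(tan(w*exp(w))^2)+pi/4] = -2*(w + 1)*exp(w)*cos(w*exp(w))/(sqrt(1 - 1/tan(w*exp(w))^4)*sin(w*exp(w))^3)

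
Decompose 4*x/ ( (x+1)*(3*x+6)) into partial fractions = 8/(3*(x + 2)) - 4/(3*(x + 1))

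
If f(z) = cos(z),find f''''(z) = cos(z)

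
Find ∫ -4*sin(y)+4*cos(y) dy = 4*sqrt(2)*sin(y + pi/4) + C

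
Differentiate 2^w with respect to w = 2^w*log(2)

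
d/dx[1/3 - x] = -1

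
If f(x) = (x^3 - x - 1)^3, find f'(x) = 9*x^8 - 21*x^6 - 18*x^5 + 15*x^4 + 24*x^3 + 6*x^2 - 6*x - 3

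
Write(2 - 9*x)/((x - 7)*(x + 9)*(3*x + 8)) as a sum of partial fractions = -234/(551*(3*x + 8)) + 83/(304*(x + 9)) - 61/(464*(x - 7))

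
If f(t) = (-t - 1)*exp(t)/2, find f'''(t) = -t*exp(t)/2 - 2*exp(t)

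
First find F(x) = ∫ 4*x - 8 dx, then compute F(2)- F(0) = -8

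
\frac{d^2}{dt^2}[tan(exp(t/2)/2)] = (exp(t/2) + exp(t)*sin(exp(t/2)/2)/cos(exp(t/2)/2))/(8*cos(exp(t/2)/2)^2)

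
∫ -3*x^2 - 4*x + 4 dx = -x^3 - 2*x^2 + 4*x + C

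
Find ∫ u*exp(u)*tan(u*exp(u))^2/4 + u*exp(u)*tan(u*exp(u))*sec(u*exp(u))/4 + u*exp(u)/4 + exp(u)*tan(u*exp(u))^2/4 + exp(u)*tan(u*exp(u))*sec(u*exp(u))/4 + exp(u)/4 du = tan(u*exp(u))/4 + sec(u*exp(u))/4 + C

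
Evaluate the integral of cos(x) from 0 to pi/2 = 1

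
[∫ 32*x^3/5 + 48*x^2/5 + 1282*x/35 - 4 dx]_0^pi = -12*pi - 10 + 61*pi^2/7 + 2*(-2*pi^2 - 2*pi - 5)^2/5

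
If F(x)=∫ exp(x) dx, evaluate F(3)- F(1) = -E + exp(3)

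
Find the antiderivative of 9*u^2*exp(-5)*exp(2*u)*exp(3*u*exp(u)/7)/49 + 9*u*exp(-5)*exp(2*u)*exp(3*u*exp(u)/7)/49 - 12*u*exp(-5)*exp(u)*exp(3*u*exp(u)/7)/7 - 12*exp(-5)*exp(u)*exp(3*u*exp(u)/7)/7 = (3*u*exp(u) - 35)*exp(3*u*exp(u)/7 - 5)/7 + C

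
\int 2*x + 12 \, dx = x^2 + 12*x + C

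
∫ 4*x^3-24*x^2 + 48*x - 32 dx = x^4 - 8*x^3 + 24*x^2 - 32*x + C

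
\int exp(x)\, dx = exp(x) + C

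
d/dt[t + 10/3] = 1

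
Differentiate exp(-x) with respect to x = -exp(-x)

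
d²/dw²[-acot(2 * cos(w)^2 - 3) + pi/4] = (-12*sin(w)^6 + 24*sin(w)^4 - 4*sin(w)^2 - 4*cos(w)^6 + 2)/(2*sin(w)^4 + 2*sin(w)^2 + 1)^2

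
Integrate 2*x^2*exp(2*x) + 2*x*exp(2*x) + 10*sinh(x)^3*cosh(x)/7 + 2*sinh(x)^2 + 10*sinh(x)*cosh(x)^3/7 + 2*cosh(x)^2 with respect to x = x^2*exp(2*x) + sinh(2*x) + 5*cosh(4*x)/56 + C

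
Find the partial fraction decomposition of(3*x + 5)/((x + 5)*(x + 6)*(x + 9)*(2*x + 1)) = 28/(1683*(2*x + 1)) + 11/(102*(x + 9)) - 13/(33*(x + 6)) + 5/(18*(x + 5))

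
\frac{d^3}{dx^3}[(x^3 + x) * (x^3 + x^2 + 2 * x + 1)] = 120*x^3 + 60*x^2 + 72*x + 12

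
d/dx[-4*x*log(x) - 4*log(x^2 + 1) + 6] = (-4*x^2*log(x) - 4*x^2 - 8*x - 4*log(x) - 4)/(x^2 + 1)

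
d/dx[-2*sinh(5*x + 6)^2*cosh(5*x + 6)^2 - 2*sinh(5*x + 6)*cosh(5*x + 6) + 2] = -5*sinh(20*x + 24) - 10*cosh(10*x + 12)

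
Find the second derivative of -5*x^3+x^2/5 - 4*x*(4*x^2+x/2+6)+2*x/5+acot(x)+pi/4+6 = (-630*x^5 - 18*x^4 - 1260*x^3 - 36*x^2 - 620*x - 18)/(5*x^4 + 10*x^2 + 5)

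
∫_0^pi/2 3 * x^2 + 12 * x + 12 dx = -8 + (pi/2 + 2)^3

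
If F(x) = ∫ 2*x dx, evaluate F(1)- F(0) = 1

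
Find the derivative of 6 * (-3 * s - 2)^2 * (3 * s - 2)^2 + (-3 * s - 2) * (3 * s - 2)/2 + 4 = 1944*s^3 - 873*s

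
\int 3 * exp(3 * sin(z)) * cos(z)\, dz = exp(3*sin(z)) + C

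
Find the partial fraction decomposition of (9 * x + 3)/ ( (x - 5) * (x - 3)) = -15/(x - 3) + 24/(x - 5)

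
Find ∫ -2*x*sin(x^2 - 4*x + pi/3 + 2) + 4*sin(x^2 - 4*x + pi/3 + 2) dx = cos((x - 2)^2 - 2 + pi/3) + C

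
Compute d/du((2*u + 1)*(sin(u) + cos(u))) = -2*u*sin(u) + 2*u*cos(u) + sin(u) + 3*cos(u)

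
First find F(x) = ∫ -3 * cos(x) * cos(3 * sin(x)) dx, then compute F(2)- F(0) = -sin(3*sin(2))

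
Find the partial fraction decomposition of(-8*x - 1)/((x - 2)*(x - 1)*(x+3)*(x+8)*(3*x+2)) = 351/(6160*(3*x + 2)) + 7/(1100*(x + 8)) - 23/(700*(x + 3)) + 1/(20*(x - 1)) - 17/(400*(x - 2))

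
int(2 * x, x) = x^2 + C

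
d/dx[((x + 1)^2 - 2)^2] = 4*x^3 + 12*x^2 + 4*x - 4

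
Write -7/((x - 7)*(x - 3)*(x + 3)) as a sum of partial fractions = -7/(60*(x + 3)) + 7/(24*(x - 3)) - 7/(40*(x - 7))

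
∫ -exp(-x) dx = exp(-x) + C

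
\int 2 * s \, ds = s^2 + C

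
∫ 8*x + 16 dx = 4*x^2 + 16*x + C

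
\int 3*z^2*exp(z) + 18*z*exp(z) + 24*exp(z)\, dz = 3*(z + 2)^2*exp(z) + C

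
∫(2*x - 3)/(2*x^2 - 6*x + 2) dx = log(-x^2 + 3*x - 1)/2 + C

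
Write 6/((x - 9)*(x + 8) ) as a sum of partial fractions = -6/(17*(x + 8)) + 6/(17*(x - 9))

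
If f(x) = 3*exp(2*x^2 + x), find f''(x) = 48*x^2*exp(2*x^2 + x) + 24*x*exp(2*x^2 + x) + 15*exp(2*x^2 + x)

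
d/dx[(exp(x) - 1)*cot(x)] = exp(x)/tan(x) - exp(x)/sin(x)^2 + sin(x)^(-2)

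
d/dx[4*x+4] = 4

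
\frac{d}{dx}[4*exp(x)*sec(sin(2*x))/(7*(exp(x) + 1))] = 4*(2*exp(x)*sin(sin(2*x))*cos(2*x)/cos(sin(2*x)) + 2*sin(sin(2*x))*cos(2*x)/cos(sin(2*x)) + 1)*exp(x)/((7*exp(2*x) + 14*exp(x) + 7)*cos(sin(2*x)))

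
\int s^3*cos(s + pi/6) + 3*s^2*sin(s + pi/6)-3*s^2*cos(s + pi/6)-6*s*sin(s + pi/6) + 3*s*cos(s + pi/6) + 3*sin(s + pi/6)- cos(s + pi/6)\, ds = (s - 1)^3*sin(s + pi/6) + C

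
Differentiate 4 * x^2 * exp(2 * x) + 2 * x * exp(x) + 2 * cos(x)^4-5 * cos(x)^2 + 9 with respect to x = 8*x^2*exp(2*x) + 8*x*exp(2*x) + 2*x*exp(x) + 2*exp(x) + 3*sin(2*x) - sin(4*x)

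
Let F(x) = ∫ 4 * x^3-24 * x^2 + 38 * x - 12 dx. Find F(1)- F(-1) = -40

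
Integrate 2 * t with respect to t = t^2 + C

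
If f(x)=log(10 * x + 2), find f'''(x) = 250/(125*x^3 + 75*x^2 + 15*x + 1)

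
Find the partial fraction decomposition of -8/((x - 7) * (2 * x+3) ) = 16/(17*(2*x + 3)) - 8/(17*(x - 7))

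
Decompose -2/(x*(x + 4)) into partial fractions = 1/(2*(x + 4)) - 1/(2*x)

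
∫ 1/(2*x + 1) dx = log(2*x + 1)/2 + C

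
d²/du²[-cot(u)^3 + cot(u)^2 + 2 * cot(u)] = -12*cot(u)^5 + 6*cot(u)^4 - 14*cot(u)^3 + 8*cot(u)^2 - 2*cot(u) + 2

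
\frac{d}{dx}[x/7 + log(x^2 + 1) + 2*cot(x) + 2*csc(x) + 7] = (-14*x^2*cot(x)^2 - 14*x^2*cot(x)*csc(x) - 13*x^2 + 14*x - 14*cot(x)^2 - 14*cot(x)*csc(x) - 13)/(7*x^2 + 7)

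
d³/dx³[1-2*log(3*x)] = -4/x^3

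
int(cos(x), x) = sin(x) + C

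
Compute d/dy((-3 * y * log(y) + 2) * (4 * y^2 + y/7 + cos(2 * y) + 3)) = -36*y^2*log(y) - 12*y^2 + 6*y*log(y)*sin(2*y) - 6*y*log(y)/7 + 109*y/7 - 3*log(y)*cos(2*y) - 9*log(y) - 4*sin(2*y) - 3*cos(2*y) - 61/7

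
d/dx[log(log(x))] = 1/(x*log(x))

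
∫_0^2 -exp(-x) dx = -1 + exp(-2)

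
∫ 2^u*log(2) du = 2^u + C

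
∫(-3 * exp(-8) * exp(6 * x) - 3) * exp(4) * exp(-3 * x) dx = -2*sinh(3*x - 4) + C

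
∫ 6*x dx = 3*x^2 + C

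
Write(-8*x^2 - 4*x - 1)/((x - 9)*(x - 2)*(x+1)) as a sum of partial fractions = -1/(6*(x + 1)) + 41/(21*(x - 2)) - 137/(14*(x - 9))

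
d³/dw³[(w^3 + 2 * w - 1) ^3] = 504*w^6 + 1260*w^4 - 360*w^3 + 720*w^2 - 288*w + 66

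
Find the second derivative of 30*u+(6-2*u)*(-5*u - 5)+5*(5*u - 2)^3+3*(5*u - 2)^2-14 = 3750*u - 1330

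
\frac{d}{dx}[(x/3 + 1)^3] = x^2/9 + 2*x/3 + 1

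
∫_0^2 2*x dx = 4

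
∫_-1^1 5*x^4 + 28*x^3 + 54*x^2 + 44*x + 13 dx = 64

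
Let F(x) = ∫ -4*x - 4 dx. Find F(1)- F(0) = -6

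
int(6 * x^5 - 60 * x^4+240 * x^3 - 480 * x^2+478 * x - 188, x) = x^6 - 12*x^5 + 60*x^4 - 160*x^3 + 239*x^2 - 188*x + C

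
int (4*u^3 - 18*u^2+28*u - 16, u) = u^4 - 6*u^3 + 14*u^2 - 16*u + C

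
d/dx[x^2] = 2*x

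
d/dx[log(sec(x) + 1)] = tan(x)*sec(x)/(sec(x) + 1)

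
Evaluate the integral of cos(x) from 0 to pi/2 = 1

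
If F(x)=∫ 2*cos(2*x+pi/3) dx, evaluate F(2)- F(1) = sin(pi/3 + 4) - sin(pi/3 + 2)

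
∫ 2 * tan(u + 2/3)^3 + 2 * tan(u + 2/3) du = tan(u + 2/3)^2 + C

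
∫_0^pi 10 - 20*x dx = -10*pi^2 + 10*pi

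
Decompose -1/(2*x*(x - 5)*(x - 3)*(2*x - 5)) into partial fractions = -4/(25*(2*x - 5)) + 1/(12*(x - 3)) - 1/(100*(x - 5)) + 1/(150*x)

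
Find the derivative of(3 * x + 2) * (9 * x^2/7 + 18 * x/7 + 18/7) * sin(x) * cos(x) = 27*x^3*cos(2*x)/7 + 81*x^2*sin(2*x)/14 + 72*x^2*cos(2*x)/7 + 72*x*sin(2*x)/7 + 90*x*cos(2*x)/7 + 45*sin(2*x)/7 + 36*cos(2*x)/7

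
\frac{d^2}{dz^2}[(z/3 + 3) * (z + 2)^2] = 2*z + 26/3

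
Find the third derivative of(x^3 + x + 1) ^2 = 120*x^3 + 48*x + 12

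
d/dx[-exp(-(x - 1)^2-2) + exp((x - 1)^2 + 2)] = (2*x*exp(2*x^2 - 4*x + 6) + 2*x - 2*exp(2*x^2 - 4*x + 6) - 2)*exp(-x^2 + 2*x - 3)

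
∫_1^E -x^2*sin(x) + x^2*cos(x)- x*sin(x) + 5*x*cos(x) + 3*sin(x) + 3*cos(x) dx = (exp(2) + 3*E)*(cos(E) + sin(E)) - 4*sin(1) - 4*cos(1)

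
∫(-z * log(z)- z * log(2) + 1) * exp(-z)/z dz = exp(-z)*log(2*z) + C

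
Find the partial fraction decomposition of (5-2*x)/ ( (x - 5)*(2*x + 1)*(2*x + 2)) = -12/(11*(2*x + 1)) + 7/(12*(x + 1)) - 5/(132*(x - 5))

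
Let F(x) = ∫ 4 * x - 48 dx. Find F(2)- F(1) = -42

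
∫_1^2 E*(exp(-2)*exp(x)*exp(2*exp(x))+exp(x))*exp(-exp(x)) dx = -exp(-1 + E) - exp(1 - exp(2)) + exp(1 - E) + exp(-1 + exp(2))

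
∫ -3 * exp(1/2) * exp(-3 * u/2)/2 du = exp(1/2 - 3*u/2) + C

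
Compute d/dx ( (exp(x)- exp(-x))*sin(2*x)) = (exp(2*x)*sin(2*x) + 2*exp(2*x)*cos(2*x) + sin(2*x) - 2*cos(2*x))*exp(-x)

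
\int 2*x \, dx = x^2 + C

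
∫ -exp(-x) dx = exp(-x) + C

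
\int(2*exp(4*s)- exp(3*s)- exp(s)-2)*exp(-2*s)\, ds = (exp(4*s) - exp(3*s) + exp(s) + 1)*exp(-2*s) + C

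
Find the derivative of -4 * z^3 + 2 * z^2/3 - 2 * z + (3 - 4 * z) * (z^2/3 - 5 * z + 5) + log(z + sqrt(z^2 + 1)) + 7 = (-48*z^4 - 48*z^3*sqrt(z^2 + 1) + 130*z^3 + 130*z^2*sqrt(z^2 + 1) - 159*z^2 - 111*z*sqrt(z^2 + 1) + 133*z + 3*sqrt(z^2 + 1) - 111)/(3*z^2 + 3*z*sqrt(z^2 + 1) + 3)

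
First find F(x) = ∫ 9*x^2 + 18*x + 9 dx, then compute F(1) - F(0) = 21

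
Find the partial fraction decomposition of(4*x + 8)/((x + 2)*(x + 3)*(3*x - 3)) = -1/(3*(x + 3)) + 1/(3*(x - 1))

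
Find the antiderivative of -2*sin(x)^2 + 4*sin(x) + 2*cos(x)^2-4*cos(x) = (sqrt(2)*sin(x + pi/4) - 2)^2 + C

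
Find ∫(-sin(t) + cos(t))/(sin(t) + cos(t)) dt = log(3*sin(t) + 3*cos(t)) + C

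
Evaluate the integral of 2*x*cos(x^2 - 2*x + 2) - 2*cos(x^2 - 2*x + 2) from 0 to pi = -sin(2) + sin(2 + pi^2)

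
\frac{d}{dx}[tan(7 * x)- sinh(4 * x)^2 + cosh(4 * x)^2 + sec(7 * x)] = 7*(sin(7*x) + 1)/cos(7*x)^2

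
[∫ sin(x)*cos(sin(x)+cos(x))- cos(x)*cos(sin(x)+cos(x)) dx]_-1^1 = -sin(cos(1) + sin(1)) - sin(-cos(1) + sin(1))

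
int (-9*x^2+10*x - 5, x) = -3*x^3 + 5*x^2 - 5*x + C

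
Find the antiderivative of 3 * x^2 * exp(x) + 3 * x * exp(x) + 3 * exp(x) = 3*(x^2 - x + 2)*exp(x) + C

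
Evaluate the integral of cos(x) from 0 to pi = 0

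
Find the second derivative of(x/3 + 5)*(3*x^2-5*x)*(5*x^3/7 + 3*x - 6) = 150*x^4/7 + 4000*x^3/21 - 1248*x^2/7 + 204*x - 310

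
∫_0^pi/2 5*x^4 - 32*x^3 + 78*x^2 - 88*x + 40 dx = (-2 + pi/2)^3*((-1 + pi/2)^2 + 1) + 16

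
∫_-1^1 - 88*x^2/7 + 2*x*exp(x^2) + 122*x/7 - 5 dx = -386/21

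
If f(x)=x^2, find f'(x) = 2*x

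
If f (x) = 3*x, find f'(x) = 3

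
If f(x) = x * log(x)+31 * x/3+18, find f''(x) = 1/x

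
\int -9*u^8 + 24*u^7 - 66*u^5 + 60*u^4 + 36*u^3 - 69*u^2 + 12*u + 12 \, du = -u^9 + 3*u^8 - 11*u^6 + 12*u^5 + 9*u^4 - 23*u^3 + 6*u^2 + 12*u + C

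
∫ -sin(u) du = cos(u) + C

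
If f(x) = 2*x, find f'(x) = 2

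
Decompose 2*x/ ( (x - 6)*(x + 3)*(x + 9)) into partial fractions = -1/(5*(x + 9)) + 1/(9*(x + 3)) + 4/(45*(x - 6))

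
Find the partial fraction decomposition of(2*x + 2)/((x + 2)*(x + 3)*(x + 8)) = -7/(15*(x + 8)) + 4/(5*(x + 3)) - 1/(3*(x + 2))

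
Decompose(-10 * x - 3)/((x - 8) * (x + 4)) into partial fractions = -37/(12*(x + 4)) - 83/(12*(x - 8))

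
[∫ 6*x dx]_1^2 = 9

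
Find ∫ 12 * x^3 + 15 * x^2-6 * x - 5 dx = 3*x^4 + 5*x^3 - 3*x^2 - 5*x + C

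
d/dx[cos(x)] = -sin(x)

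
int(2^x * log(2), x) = 2^x + C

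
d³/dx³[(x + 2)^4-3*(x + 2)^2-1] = 24*x + 48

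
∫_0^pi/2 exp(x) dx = -1 + exp(pi/2)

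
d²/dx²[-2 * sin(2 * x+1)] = 8*sin(2*x + 1)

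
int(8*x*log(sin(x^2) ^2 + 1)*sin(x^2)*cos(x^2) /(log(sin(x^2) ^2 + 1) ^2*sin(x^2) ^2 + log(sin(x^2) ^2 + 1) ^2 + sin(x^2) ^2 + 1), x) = log(log(sin(x^2)^2 + 1)^2 + 1) + C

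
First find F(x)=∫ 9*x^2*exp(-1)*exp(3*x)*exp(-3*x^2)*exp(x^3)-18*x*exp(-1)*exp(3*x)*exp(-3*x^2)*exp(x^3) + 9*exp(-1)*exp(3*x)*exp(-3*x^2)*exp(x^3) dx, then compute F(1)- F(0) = 3 - 3*exp(-1)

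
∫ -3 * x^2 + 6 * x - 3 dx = -x^3 + 3*x^2 - 3*x + C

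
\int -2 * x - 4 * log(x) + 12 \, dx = x*(-x - 4*log(x) + 16) + C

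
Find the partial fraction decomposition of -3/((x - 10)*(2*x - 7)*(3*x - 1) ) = -27/(551*(3*x - 1)) + 12/(247*(2*x - 7)) - 3/(377*(x - 10))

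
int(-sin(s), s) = cos(s) + C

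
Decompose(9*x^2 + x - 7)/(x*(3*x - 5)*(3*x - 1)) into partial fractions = 17/(4*(3*x - 1)) + 59/(20*(3*x - 5)) - 7/(5*x)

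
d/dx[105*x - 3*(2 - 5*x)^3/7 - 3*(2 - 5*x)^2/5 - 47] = 1125*x^2/7 - 1110*x/7 + 999/7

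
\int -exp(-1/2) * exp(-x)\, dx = exp(-x - 1/2) + C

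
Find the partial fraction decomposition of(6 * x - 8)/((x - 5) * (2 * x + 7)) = 58/(17*(2*x + 7)) + 22/(17*(x - 5))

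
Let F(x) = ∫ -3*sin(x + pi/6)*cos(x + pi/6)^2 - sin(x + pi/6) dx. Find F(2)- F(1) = cos(pi/6 + 2) + cos(pi/6 + 2)^3 - cos(pi/6 + 1) - cos(pi/6 + 1)^3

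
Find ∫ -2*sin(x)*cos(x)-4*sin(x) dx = (cos(x) + 2)^2 + C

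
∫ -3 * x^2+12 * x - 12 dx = -x^3 + 6*x^2 - 12*x + C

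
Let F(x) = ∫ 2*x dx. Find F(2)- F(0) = 4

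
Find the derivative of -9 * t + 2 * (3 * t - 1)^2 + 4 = 36*t - 21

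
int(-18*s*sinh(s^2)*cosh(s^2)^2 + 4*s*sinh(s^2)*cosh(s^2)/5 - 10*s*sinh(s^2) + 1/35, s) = s/35 - 3*cosh(s^2)^3 + cosh(s^2)^2/5 - 5*cosh(s^2) + C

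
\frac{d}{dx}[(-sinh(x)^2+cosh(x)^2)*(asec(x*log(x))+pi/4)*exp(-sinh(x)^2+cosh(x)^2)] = E*(log(x) + 1)/(x^2*sqrt(1 - 1/(x^2*log(x)^2))*log(x)^2)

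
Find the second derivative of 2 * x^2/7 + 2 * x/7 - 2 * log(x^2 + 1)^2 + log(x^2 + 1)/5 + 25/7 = (20*x^4 + 280*x^2*log(x^2 + 1) - 534*x^2 - 280*log(x^2 + 1) + 34)/(35*x^4 + 70*x^2 + 35)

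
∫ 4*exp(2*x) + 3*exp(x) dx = 2*(exp(x) + 1)^2 - exp(x) + C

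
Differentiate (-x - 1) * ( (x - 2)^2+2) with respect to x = -3*x^2 + 6*x - 2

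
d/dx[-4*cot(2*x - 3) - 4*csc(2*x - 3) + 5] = 8*cot(2*x - 3)^2 + 8*cot(2*x - 3)*csc(2*x - 3) + 8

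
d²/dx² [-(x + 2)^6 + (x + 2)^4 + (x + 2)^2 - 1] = -30*x^4 - 240*x^3 - 708*x^2 - 912*x - 430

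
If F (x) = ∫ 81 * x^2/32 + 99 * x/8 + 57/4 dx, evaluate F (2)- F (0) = 60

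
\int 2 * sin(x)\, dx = -2*cos(x) + C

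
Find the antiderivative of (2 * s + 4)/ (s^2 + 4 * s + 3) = log((s + 2)^2 - 1) + C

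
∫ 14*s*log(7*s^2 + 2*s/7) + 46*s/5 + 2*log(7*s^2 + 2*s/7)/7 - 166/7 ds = s*(-84*s + 5*(49*s + 2)*log(s*(49*s + 2)/7) - 840)/35 + C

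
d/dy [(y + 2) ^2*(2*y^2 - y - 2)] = 8*y^3 + 21*y^2 + 4*y - 12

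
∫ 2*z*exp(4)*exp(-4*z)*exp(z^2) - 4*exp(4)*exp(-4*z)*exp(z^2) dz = exp((z - 2)^2) + C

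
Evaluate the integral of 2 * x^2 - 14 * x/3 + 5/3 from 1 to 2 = -2/3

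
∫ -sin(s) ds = cos(s) + C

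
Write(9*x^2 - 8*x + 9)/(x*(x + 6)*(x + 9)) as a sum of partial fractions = 30/(x + 9) - 127/(6*(x + 6)) + 1/(6*x)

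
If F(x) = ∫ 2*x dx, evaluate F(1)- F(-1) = 0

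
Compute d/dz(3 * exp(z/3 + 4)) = exp(z/3 + 4)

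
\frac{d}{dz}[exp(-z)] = -exp(-z)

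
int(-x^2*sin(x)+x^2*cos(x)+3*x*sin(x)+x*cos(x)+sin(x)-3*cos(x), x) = -sqrt(2)*(-x^2 + x + 2)*sin(x + pi/4) + C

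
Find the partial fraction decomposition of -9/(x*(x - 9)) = -1/(x - 9) + 1/x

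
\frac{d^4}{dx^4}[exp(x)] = exp(x)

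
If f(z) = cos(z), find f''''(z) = cos(z)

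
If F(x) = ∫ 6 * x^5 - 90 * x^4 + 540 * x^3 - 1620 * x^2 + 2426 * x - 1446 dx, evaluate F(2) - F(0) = -712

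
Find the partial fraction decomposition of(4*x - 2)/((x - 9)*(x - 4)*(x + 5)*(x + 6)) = 13/(75*(x + 6)) - 11/(63*(x + 5)) - 7/(225*(x - 4)) + 17/(525*(x - 9))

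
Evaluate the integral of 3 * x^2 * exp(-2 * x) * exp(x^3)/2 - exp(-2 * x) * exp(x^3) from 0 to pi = -1/2 + exp(-2*pi + pi^3)/2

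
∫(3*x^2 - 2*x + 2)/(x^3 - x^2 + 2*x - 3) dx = log(-x^3 + x^2 - 2*x + 3) + C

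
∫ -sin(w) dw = cos(w) + C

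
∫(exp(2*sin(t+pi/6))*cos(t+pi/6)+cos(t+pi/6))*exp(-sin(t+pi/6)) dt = 2*sinh(sin(t + pi/6)) + C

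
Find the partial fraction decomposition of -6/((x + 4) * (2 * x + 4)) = 3/(2*(x + 4)) - 3/(2*(x + 2))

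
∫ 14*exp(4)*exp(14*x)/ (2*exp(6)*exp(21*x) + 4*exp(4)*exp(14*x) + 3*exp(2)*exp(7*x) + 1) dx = log(1 + exp(14*x + 4)/(exp(7*x + 2) + 1)^2) + C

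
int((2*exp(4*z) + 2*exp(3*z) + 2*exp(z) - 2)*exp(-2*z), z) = ((exp(z) + 1)*exp(z) - 1)^2*exp(-2*z) + C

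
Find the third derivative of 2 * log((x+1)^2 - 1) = (8*x^3 + 24*x^2 + 48*x + 32)/(x^6 + 6*x^5 + 12*x^4 + 8*x^3)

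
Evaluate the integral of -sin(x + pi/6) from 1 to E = cos(pi/6 + E) - cos(pi/6 + 1)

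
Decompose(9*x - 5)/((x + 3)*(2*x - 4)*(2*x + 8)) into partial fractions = -41/(24*(x + 4)) + 8/(5*(x + 3)) + 13/(120*(x - 2))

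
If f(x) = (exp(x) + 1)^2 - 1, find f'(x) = 2*exp(2*x) + 2*exp(x)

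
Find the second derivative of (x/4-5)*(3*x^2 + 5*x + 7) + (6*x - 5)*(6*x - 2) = 9*x/2 + 89/2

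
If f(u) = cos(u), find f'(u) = -sin(u)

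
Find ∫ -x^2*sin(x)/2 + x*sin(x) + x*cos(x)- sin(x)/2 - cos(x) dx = (x - 1)^2*cos(x)/2 + C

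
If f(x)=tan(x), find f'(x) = cos(x)^(-2)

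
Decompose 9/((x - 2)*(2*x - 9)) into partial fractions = 18/(5*(2*x - 9)) - 9/(5*(x - 2))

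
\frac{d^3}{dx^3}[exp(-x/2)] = -exp(-x/2)/8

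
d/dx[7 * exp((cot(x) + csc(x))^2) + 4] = -14*(cos(x)^2 + 2*cos(x) + 1)*exp(2*cos(x)/sin(x)^2)*exp(sin(x)^(-2))*exp(tan(x)^(-2))/sin(x)^3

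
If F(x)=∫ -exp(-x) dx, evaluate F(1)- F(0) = -1 + exp(-1)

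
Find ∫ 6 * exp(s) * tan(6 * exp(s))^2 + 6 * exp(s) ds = tan(6*exp(s)) + C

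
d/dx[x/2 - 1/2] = 1/2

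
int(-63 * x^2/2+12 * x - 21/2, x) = -21*x^3/2 + 6*x^2 - 21*x/2 + C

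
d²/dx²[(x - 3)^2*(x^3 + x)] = 20*x^3 - 72*x^2 + 60*x - 12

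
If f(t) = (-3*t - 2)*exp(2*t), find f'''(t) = -24*t*exp(2*t) - 52*exp(2*t)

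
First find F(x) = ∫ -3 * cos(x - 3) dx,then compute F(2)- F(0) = -3*sin(3) + 3*sin(1)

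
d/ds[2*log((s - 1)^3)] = 6/(s - 1)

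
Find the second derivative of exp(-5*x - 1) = 25*exp(-5*x - 1)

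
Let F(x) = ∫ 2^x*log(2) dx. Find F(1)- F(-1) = 3/2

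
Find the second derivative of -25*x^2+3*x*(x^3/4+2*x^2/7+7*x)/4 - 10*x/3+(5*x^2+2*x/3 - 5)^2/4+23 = 309*x^2/4 + 79*x/7 - 1157/18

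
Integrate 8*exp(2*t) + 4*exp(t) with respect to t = (2*exp(t) + 1)^2 + C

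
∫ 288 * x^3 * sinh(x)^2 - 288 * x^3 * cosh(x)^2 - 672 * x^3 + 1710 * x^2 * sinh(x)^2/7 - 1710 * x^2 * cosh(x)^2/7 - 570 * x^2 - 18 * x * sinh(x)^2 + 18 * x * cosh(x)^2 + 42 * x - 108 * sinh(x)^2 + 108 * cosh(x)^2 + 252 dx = -240*x^4 - 1900*x^3/7 + 30*x^2 + 360*x + C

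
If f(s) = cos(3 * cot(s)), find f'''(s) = -27*sin(3*cot(s))*cot(s)^6 - 63*sin(3*cot(s))*cot(s)^4 - 57*sin(3*cot(s))*cot(s)^2 - 21*sin(3*cot(s)) + 54*cos(3*cot(s))*cot(s)^5 + 108*cos(3*cot(s))*cot(s)^3 + 54*cos(3*cot(s))*cot(s)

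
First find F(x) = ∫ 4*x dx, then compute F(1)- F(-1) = 0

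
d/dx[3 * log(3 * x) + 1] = 3/x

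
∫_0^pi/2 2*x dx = pi^2/4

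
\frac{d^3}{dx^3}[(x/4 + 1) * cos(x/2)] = x*sin(x/2)/32 + sin(x/2)/8 - 3*cos(x/2)/16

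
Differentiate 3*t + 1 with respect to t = 3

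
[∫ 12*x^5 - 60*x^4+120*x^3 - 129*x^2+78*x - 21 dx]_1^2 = -1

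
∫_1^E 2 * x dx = -1 + exp(2)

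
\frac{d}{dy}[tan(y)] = cos(y)^(-2)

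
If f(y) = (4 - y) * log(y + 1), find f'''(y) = (y + 11)/(y^3 + 3*y^2 + 3*y + 1)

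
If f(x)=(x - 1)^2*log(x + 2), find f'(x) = (2*x^2*log(x + 2) + x^2 + 2*x*log(x + 2) - 2*x - 4*log(x + 2) + 1)/(x + 2)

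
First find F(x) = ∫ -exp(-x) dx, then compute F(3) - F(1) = -exp(-1) + exp(-3)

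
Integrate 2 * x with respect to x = x^2 + C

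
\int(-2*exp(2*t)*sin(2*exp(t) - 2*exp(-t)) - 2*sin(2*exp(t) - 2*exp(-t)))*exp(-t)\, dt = cos(4*sinh(t)) + C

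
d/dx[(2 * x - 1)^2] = 8*x - 4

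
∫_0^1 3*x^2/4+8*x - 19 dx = -59/4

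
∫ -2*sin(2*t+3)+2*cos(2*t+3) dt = sin(2*t + 3) + cos(2*t + 3) + C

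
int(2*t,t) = t^2 + C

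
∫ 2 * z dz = z^2 + C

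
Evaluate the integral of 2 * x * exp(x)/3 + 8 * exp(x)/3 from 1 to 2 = -8*E/3 + 10*exp(2)/3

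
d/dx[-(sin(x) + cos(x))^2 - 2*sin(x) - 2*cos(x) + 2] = -2*cos(2*x) - 2*sqrt(2)*cos(x + pi/4)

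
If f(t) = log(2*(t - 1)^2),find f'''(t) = 4/(t^3 - 3*t^2 + 3*t - 1)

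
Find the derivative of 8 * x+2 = 8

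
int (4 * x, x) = 2*x^2 + C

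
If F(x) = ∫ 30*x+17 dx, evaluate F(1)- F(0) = 32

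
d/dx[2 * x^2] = 4*x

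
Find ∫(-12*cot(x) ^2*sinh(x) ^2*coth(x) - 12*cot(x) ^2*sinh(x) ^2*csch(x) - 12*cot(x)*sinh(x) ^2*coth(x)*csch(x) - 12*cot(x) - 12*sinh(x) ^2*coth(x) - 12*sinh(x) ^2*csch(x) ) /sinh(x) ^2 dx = 12*(coth(x) + csch(x))*cot(x) + C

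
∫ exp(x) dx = exp(x) + C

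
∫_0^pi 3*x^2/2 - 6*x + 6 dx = (-2 + pi)^3/2 + 4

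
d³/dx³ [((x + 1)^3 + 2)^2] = 120*x^3 + 360*x^2 + 360*x + 144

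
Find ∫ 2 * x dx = x^2 + C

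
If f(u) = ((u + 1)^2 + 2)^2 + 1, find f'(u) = 4*u^3 + 12*u^2 + 20*u + 12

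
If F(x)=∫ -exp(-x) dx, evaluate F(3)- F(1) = -exp(-1) + exp(-3)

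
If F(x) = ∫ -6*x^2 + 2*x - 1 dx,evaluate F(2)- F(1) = -12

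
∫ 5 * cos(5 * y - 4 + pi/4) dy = sin(5*y - 4 + pi/4) + C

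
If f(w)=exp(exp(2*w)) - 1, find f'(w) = 2*exp(2*w + exp(2*w))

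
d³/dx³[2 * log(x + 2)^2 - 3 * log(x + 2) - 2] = (8*log(x + 2) - 18)/(x^3 + 6*x^2 + 12*x + 8)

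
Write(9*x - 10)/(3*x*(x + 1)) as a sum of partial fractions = 19/(3*(x + 1)) - 10/(3*x)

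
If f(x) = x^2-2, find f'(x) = 2*x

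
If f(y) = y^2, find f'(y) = 2*y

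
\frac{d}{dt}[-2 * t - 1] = -2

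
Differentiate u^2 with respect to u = 2*u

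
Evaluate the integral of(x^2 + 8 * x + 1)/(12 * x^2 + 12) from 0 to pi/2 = pi/24 + log(1 + pi^2/4)/3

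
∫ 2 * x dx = x^2 + C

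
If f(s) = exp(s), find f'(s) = exp(s)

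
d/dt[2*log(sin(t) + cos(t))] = 2/tan(t + pi/4)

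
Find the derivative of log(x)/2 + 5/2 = 1/(2*x)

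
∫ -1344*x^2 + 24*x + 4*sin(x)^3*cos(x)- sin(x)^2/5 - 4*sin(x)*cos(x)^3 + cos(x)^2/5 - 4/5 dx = -448*x^3 + 12*x^2 - 4*x/5 + sin(2*x)/10 + cos(4*x)/4 + C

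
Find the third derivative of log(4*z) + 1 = 2/z^3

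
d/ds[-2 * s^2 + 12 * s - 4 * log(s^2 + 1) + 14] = (-4*s^3 + 12*s^2 - 12*s + 12)/(s^2 + 1)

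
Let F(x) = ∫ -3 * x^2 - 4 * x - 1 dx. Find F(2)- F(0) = -18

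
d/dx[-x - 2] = -1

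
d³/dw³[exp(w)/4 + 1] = exp(w)/4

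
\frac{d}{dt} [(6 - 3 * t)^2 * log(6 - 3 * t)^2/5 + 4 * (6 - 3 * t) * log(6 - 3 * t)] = 18*t*log(2 - t)^2/5 + 18*t*log(2 - t)/5 + 36*t*log(3)*log(2 - t)/5 + 18*t*log(3)/5 + 18*t*log(3)^2/5 - 36*log(2 - t)^2/5 - 96*log(2 - t)/5 - 72*log(3)*log(2 - t)/5 - 96*log(3)/5 - 12 - 36*log(3)^2/5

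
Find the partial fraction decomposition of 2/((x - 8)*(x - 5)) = -2/(3*(x - 5)) + 2/(3*(x - 8))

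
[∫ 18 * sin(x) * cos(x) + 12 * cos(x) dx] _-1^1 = 24*sin(1)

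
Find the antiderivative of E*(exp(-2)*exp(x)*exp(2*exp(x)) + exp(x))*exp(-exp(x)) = 2*sinh(exp(x) - 1) + C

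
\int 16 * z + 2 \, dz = 8*z^2 + 2*z + C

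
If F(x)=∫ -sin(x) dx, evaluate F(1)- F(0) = -1 + cos(1)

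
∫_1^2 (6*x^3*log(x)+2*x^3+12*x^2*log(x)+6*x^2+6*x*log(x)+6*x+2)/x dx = 54*log(2)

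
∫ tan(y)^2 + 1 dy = tan(y) + C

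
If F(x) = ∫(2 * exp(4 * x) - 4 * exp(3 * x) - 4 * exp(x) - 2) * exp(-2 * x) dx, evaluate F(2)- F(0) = -4 + (-2 - exp(-2) + exp(2))^2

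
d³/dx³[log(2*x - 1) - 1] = 16/(8*x^3 - 12*x^2 + 6*x - 1)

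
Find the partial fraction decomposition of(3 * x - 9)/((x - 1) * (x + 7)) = 15/(4*(x + 7)) - 3/(4*(x - 1))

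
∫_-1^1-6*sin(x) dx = 0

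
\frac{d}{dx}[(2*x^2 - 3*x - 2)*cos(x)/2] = -x^2*sin(x) + 3*x*sin(x)/2 + 2*x*cos(x) + sin(x) - 3*cos(x)/2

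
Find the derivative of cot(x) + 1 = -1/sin(x)^2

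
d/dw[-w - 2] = -1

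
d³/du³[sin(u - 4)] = -cos(u - 4)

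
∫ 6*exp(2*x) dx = 3*exp(2*x) + C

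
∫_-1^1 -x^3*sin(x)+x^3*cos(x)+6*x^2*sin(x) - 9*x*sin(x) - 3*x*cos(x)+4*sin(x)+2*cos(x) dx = -8*sin(1) + 8*cos(1)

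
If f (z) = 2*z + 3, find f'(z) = 2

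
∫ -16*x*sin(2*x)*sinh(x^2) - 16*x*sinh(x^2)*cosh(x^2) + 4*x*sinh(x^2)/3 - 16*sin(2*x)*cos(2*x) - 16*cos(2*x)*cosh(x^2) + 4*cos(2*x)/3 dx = -4*(sin(2*x) + cosh(x^2))^2 + 2*sin(2*x)/3 + 2*cosh(x^2)/3 + C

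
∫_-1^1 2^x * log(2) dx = 3/2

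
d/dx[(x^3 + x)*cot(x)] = -x^3/sin(x)^2 + 3*x^2/tan(x) - x/sin(x)^2 + 1/tan(x)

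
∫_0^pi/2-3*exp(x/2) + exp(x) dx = -4 + (-3 + exp(pi/4))^2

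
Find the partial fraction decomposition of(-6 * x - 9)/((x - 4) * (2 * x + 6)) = -9/(14*(x + 3)) - 33/(14*(x - 4))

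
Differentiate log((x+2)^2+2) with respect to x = (2*x + 4)/(x^2 + 4*x + 6)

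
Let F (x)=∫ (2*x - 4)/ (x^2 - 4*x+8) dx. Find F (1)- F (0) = -log(8) + log(5)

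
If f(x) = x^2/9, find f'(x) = 2*x/9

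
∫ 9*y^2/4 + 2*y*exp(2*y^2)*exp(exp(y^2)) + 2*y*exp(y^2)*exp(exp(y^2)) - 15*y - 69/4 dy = 3*(y - 12)*(y^2 + 2*y + 1)/4 + exp(y^2 + exp(y^2)) + C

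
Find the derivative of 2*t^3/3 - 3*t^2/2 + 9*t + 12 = 2*t^2 - 3*t + 9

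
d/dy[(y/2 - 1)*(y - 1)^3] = 2*y^3 - 15*y^2/2 + 9*y - 7/2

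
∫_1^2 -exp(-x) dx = -exp(-1) + exp(-2)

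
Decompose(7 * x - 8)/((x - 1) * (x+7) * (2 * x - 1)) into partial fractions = 6/(5*(2*x - 1)) - 19/(40*(x + 7)) - 1/(8*(x - 1))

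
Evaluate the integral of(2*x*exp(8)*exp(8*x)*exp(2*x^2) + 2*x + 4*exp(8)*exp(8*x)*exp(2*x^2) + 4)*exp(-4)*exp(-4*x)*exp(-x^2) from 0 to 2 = -exp(4) - exp(-16) + exp(-4) + exp(16)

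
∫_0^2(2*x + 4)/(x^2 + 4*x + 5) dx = -log(10) + log(34)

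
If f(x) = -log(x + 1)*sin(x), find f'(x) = -(x*log(x + 1)*cos(x) + log(x + 1)*cos(x) + sin(x))/(x + 1)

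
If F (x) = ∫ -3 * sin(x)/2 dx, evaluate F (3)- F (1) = 3*cos(3)/2 - 3*cos(1)/2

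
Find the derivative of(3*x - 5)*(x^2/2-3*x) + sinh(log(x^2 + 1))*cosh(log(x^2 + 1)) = (9*x^4 - 46*x^3 + 39*x^2 + 8*x*sinh(log(x^2 + 1))^2 - 42*x + 30)/(2*x^2 + 2)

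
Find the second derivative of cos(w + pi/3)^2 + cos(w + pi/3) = sqrt(3)*sin(2*w) + cos(2*w) - cos(w + pi/3)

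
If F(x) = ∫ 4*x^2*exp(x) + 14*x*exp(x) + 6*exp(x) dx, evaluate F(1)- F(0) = 10*E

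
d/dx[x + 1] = 1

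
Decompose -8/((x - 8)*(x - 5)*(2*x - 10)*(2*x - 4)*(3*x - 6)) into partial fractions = 5/(486*(x - 2)) + 1/(81*(x - 2)^2) - 2/(243*(x - 5)) + 2/(81*(x - 5)^2) - 1/(486*(x - 8))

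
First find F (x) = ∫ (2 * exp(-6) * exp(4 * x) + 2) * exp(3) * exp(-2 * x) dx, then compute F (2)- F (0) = -exp(-1) - exp(-3) + E + exp(3)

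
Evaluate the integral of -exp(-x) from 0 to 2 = -1 + exp(-2)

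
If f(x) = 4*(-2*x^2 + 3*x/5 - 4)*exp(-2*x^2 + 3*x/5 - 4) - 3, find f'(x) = (800*x^3 - 360*x^2 + 1236*x - 180)*exp(-2*x^2 + 3*x/5 - 4)/25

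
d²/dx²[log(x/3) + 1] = -1/x^2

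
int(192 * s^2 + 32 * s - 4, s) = 64*s^3 + 16*s^2 - 4*s + C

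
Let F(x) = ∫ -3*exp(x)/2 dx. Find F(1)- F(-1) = -3*E/2 + 3*exp(-1)/2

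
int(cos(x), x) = sin(x) + C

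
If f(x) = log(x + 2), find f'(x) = 1/(x + 2)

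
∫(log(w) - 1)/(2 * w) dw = (log(w) - 2)*log(w)/4 + C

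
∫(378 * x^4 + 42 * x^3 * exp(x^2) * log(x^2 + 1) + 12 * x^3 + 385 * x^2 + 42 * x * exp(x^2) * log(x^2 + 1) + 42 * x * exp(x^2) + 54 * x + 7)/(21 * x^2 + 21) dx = 6*x^3 + 2*x^2/7 + x/3 + exp(x^2)*log(x^2 + 1) + log(x^2 + 1) + C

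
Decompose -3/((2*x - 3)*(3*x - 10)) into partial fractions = -9/(11*(3*x - 10)) + 6/(11*(2*x - 3))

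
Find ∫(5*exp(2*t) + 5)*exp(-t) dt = 10*sinh(t) + C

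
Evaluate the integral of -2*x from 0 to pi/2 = -pi^2/4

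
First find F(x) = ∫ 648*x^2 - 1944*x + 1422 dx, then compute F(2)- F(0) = 684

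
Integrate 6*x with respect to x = 3*x^2 + C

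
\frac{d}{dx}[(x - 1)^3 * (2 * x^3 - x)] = 12*x^5 - 30*x^4 + 20*x^3 + 3*x^2 - 6*x + 1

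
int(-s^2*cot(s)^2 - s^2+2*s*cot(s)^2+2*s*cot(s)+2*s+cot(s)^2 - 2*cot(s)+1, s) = ((s - 1)^2 - 2)*cot(s) + C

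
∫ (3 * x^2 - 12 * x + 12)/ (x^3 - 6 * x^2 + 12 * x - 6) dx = log((x - 2)^3 + 2) + C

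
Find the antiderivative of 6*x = 3*x^2 + C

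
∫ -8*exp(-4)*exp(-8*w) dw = exp(-8*w - 4) + C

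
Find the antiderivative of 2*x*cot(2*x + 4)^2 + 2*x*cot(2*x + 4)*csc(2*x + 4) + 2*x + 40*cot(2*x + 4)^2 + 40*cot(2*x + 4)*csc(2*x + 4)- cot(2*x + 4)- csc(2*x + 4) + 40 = (-x - 20)*(cot(2*x + 4) + csc(2*x + 4)) + C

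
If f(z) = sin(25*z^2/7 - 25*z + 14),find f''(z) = -2500*z^2*sin(25*z^2/7 - 25*z + 14)/49 + 2500*z*sin(25*z^2/7 - 25*z + 14)/7 - 625*sin(25*z^2/7 - 25*z + 14) + 50*cos(25*z^2/7 - 25*z + 14)/7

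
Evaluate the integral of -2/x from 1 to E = -2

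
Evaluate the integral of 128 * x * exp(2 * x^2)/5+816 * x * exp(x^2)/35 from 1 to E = -8*exp(exp(2))/7 - 2*(-4*E - 4)^2/5 + 8*E/7 + 2*(-4*exp(exp(2)) - 4)^2/5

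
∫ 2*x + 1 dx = x^2 + x + C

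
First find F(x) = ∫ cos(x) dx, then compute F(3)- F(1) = -sin(1) + sin(3)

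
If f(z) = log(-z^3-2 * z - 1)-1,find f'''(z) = (6*z^6 - 12*z^4 - 42*z^3 + 24*z^2 - 12*z + 22)/(z^9 + 6*z^7 + 3*z^6 + 12*z^5 + 12*z^4 + 11*z^3 + 12*z^2 + 6*z + 1)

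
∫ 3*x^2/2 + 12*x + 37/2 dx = x^3/2 + 6*x^2 + 37*x/2 + C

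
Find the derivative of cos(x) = -sin(x)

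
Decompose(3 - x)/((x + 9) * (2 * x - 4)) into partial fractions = -6/(11*(x + 9)) + 1/(22*(x - 2))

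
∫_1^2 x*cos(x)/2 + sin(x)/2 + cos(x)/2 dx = -sin(1) + 3*sin(2)/2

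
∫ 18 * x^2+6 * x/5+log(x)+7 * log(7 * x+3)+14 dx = 6*x^3 + 3*x^2/5 + x*log(x) + 6*x + (7*x + 3)*log(7*x + 3) + C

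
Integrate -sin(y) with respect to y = cos(y) + C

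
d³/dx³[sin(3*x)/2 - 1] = -27*cos(3*x)/2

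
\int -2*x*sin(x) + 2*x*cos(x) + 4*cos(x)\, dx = 2*sqrt(2)*(x + 1)*sin(x + pi/4) + C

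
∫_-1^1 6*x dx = 0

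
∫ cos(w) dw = sin(w) + C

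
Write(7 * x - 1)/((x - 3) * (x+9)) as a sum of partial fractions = 16/(3*(x + 9)) + 5/(3*(x - 3))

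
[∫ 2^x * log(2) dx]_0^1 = 1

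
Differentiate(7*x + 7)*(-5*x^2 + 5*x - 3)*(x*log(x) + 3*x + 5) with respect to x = -140*x^3*log(x) - 455*x^3 - 525*x^2 + 28*x*log(x) + 98*x - 21*log(x) - 14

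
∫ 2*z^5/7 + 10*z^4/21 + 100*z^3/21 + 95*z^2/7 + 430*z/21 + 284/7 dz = z^6/21 + 2*z^5/21 + 25*z^4/21 + 95*z^3/21 + 215*z^2/21 + 284*z/7 + C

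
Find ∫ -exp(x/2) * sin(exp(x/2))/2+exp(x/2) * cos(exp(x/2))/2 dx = sqrt(2)*sin(exp(x/2) + pi/4) + C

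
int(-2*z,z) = -z^2 + C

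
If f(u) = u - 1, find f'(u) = 1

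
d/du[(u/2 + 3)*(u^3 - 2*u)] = 2*u^3 + 9*u^2 - 2*u - 6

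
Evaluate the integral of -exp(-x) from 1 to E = -exp(-1) + exp(-E)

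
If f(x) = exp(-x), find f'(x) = -exp(-x)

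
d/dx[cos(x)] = -sin(x)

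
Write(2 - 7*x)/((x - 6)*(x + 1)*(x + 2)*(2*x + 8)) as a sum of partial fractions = -1/(4*(x + 4)) + 1/(2*(x + 2)) - 3/(14*(x + 1)) - 1/(28*(x - 6))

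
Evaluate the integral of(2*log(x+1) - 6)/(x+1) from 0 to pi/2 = -9 + (-3 + log(1 + pi/2))^2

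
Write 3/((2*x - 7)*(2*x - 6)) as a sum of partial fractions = 3/(2*x - 7) - 3/(2*(x - 3))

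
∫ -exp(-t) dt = exp(-t) + C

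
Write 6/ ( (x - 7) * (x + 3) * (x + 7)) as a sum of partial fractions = 3/(28*(x + 7)) - 3/(20*(x + 3)) + 3/(70*(x - 7))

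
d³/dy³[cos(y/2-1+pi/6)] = sin(y/2 - 1 + pi/6)/8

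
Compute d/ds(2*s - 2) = 2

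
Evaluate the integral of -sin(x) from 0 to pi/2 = -1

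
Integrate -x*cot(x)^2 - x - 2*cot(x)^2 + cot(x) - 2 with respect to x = (x + 2)*cot(x) + C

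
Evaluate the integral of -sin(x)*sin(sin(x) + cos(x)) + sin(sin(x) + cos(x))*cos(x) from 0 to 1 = -cos(cos(1) + sin(1)) + cos(1)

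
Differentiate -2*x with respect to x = -2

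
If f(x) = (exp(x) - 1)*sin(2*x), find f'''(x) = -11*exp(x)*sin(2*x) - 2*exp(x)*cos(2*x) + 8*cos(2*x)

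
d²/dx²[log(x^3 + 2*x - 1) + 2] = (-3*x^4 - 6*x - 4)/(x^6 + 4*x^4 - 2*x^3 + 4*x^2 - 4*x + 1)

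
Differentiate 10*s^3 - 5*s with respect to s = 30*s^2 - 5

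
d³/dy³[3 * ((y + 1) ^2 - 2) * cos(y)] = 3*y^2*sin(y) + 6*y*sin(y) - 18*y*cos(y) - 21*sin(y) - 18*cos(y)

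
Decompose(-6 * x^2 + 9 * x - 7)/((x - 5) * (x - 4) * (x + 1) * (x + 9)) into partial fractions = 41/(104*(x + 9)) - 11/(120*(x + 1)) + 67/(65*(x - 4)) - 4/(3*(x - 5))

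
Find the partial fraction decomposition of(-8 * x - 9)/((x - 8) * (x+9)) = -63/(17*(x + 9)) - 73/(17*(x - 8))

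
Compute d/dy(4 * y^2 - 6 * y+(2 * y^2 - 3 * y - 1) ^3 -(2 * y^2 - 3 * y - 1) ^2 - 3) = 48*y^5 - 180*y^4 + 152*y^3 + 63*y^2 - 44*y - 21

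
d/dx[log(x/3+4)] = 1/(x + 12)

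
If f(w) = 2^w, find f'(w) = 2^w*log(2)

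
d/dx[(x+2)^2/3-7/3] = 2*x/3 + 4/3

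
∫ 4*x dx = 2*x^2 + C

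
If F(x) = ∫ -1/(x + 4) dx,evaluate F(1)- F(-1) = -log(5) + log(3)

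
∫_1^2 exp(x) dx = -E + exp(2)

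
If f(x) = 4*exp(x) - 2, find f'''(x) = 4*exp(x)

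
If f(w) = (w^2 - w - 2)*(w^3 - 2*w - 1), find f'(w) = 5*w^4 - 4*w^3 - 12*w^2 + 2*w + 5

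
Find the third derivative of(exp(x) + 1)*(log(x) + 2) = (x^3*exp(x)*log(x) + 2*x^3*exp(x) + 3*x^2*exp(x) - 3*x*exp(x) + 2*exp(x) + 2)/x^3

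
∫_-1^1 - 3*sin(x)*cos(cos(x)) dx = 0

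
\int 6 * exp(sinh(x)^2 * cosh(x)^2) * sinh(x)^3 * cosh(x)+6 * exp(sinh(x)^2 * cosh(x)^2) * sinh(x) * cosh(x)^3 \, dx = 3*exp(cosh(4*x)/8 - 1/8) + C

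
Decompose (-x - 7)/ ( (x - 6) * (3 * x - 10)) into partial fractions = 31/(8*(3*x - 10)) - 13/(8*(x - 6))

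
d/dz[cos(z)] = -sin(z)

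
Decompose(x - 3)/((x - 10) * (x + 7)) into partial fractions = 10/(17*(x + 7)) + 7/(17*(x - 10))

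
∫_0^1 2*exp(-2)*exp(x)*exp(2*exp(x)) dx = -1 + exp(-2 + 2*E)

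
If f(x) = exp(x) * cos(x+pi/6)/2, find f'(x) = sqrt(2)*exp(x)*cos(x + 5*pi/12)/2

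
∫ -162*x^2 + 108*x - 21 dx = -54*x^3 + 54*x^2 - 21*x + C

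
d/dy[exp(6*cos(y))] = -6*exp(6*cos(y))*sin(y)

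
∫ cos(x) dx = sin(x) + C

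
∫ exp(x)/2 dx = exp(x)/2 + C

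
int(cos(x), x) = sin(x) + C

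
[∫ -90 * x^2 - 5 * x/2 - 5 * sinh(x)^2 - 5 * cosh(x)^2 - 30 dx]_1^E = -30*exp(3) - 5*sinh(2*E)/2 - 30*E - 5*exp(2)/4 + 5*sinh(2)/2 + 245/4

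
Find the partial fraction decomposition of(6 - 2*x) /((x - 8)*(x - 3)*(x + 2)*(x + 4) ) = -1/(12*(x + 4)) + 1/(10*(x + 2)) - 1/(60*(x - 8))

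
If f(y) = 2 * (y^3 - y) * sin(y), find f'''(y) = -2*y^3*cos(y) - 18*y^2*sin(y) + 38*y*cos(y) + 18*sin(y)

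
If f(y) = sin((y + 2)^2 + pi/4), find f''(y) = -4*y^2*sin(y^2 + 4*y + pi/4 + 4) - 16*y*sin(y^2 + 4*y + pi/4 + 4) - 16*sin(y^2 + 4*y + pi/4 + 4) + 2*cos(y^2 + 4*y + pi/4 + 4)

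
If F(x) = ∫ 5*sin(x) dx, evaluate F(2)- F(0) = 5 - 5*cos(2)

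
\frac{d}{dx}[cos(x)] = -sin(x)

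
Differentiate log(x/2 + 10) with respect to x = 1/(x + 20)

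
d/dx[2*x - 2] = 2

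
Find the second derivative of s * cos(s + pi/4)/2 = -s*cos(s + pi/4)/2 - sin(s + pi/4)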